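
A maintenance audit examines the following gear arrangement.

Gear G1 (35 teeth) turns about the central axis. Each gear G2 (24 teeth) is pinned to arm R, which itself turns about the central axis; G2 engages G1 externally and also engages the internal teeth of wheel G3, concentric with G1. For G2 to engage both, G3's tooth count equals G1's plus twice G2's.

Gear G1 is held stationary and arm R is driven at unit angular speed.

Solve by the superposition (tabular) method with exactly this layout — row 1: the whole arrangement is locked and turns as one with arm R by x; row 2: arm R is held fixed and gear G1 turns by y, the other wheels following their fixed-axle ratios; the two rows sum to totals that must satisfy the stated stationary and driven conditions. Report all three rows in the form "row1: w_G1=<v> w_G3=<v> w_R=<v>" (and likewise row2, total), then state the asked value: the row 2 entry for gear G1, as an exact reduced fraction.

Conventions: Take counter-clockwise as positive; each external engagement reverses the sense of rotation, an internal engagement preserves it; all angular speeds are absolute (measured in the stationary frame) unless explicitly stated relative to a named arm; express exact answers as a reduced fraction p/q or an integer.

class = planetary set [G3 = 35+2·24 = 83; Willis about the carrier]
superposition row 1 [locked train]: every member turns x
row 2 — arm fixed, fixed-axis ratios: sun y, ring −(35/83)·y, arm 0
boundary: total ω_sun = x + y = 0 and total ω_arm = x = 1  ⇒  y = -1, x = 1
row 2 ring = −(35/83)·(-1) = 35/83
totals (row 1 + row 2): sun 1 + (-1) = 0, ring 1 + 35/83 = 118/83, arm 1 + 0 = 1
asked cell (row2, sun) = -1

row1: w_G1=1 w_G3=1 w_R=1
row2: w_G1=-1 w_G3=35/83 w_R=0
total: w_G1=0 w_G3=118/83 w_R=1
asked value: -1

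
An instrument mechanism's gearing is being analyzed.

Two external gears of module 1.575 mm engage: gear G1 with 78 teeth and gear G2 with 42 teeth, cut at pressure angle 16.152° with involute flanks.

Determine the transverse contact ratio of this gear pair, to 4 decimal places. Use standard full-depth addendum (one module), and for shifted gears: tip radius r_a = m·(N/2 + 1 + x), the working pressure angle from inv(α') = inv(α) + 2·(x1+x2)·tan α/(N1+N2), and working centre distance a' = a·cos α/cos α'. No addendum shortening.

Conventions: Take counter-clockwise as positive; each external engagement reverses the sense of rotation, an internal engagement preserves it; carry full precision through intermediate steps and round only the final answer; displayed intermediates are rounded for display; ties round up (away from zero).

2.0269

class = single-mesh tooth geometry [involute pair 78T × 42T, m = 1.575]
base radii: r_b1 = 59.000376, r_b2 = 31.769433
tip radii: r_a1 = 63.000000, r_a2 = 34.650000
no profile shift: α' = α, a' = a
action lengths: √(r_a1²−r_b1²) = 22.089719, √(r_a2²−r_b2²) = 13.832051
base pitch p_b = π·m·cos α = 4.752696
CR = (22.089719 + 13.832051 − 94.500000·sin 16.15200°)/4.752696 = 2.026880
contact ratio ≈ 2.0269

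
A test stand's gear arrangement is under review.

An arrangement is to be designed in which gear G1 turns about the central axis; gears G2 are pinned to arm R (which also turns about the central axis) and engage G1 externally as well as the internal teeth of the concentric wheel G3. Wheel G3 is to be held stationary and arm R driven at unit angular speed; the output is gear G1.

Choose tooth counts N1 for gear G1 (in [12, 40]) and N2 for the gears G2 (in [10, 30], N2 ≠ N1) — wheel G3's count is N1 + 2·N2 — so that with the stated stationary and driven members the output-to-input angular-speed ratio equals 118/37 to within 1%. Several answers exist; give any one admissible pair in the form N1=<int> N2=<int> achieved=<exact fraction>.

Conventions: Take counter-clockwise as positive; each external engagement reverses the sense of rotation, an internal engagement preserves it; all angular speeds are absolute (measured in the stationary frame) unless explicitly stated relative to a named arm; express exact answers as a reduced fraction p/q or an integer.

planetary set to be sized for 118/37 (Willis relation)
Willis with ω_ring = 0: ω_sun/ω_arm = (N1+N3)/N1; set equal to 118/37  ⇒  N3/N1 = 118/37 − 1 = 81/37
N3 = N1 + 2·N2  ⇒  N2/N1 = (N3/N1 − 1)/2 = (81/37 − 1)/2 = 22/37
smallest multiple with N1 ≥ 12 and N2 ≥ 10: k = 1  ⇒  N1 = 1·37 = 37, N2 = 1·22 = 22 (N1 ≤ 40, N2 ≤ 30, N2 ≠ N1 ✓), N3 = 37 + 2·22 = 81
check: (N1+N3)/N1 with N1 = 37, N3 = 81 gives 118/37; |achieved − target| = 0 ≤ 59/1850 ✓

N1=37 N2=22 achieved=118/37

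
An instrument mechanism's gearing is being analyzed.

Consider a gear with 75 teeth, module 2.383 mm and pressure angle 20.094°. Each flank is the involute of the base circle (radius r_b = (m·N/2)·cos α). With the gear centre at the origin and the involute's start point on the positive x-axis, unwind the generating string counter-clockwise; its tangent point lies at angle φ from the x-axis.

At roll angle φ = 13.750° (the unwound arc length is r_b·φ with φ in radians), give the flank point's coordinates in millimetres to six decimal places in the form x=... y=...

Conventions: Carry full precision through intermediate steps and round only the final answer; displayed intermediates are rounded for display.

single-mesh involute tooth geometry (75T wheel at module 2.383)
pitch radius r_p = m·N/2 = 2.383·75/2 = 89.362500
base radius r_b = r_p·cos α = 89.362500·cos 20.094° = 83.923026
roll angle φ = 13.750° = 0.23998277 rad
x = r_b·(cos φ + φ·sin φ) = 86.304978
y = r_b·(sin φ − φ·cos φ) = 0.384412

x=86.304978 y=0.384412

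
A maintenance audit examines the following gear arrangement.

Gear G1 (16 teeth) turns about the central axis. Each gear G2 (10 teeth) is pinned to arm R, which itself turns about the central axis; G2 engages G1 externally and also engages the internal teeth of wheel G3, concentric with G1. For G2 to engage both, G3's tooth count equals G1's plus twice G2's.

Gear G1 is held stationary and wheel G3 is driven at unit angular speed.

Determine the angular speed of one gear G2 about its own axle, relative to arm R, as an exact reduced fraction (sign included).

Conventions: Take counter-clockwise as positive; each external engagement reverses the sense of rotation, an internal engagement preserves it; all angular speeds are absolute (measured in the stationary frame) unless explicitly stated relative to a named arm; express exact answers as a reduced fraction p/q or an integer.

topology: planetary set — G1 16T / G2 10T / G3 36T, arm = carrier (Willis)
ring teeth: 16 + 2·10 = 36
16(ω_sun−ω_arm) = −36(ω_ring−ω_arm),  ω_sun = 0, ω_ring = 1
16(0−ω_arm) = −36(1−ω_arm)  ⇒  52·ω_arm = 36  ⇒  ω_arm = 9/13
sun–planet mesh: 16·(0−9/13) = −10·(ω_p−ω_arm)  ⇒  ω_p−ω_arm = 72/65
exact speed ratio = 72/65

72/65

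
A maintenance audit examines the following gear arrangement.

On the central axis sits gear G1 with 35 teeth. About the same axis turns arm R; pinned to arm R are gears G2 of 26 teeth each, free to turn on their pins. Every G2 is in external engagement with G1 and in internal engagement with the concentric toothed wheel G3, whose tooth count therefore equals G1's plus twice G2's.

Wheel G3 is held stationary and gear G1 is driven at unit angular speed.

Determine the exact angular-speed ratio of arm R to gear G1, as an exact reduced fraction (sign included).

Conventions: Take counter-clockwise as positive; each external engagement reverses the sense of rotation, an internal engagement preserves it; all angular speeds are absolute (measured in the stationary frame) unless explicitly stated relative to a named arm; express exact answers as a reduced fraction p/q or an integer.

35/122

planetary set (35T centre, 26T on arm, 87T internal) — Willis relation
ring teeth: 35 + 2·26 = 87
35(ω_sun−ω_arm) = −87(ω_ring−ω_arm),  ω_ring = 0, ω_sun = 1
35(1−ω_arm) = −87(0−ω_arm)  ⇒  122·ω_arm = 35  ⇒  ω_arm = 35/122
ω_out/ω_in = 35/122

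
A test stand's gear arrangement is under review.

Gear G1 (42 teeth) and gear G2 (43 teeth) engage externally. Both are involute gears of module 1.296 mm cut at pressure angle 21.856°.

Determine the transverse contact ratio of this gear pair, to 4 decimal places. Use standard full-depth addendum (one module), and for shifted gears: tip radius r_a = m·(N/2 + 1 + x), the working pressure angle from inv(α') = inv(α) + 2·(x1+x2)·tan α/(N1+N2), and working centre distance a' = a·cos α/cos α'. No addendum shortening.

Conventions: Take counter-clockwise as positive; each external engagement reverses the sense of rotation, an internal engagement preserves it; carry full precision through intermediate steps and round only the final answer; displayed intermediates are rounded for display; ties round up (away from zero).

topology: single-mesh involute geometry — m = 1.296, 42T/43T pair
base radii: r_b1 = 25.259780, r_b2 = 25.861203
tip radii: r_a1 = 28.512000, r_a2 = 29.160000
no profile shift: α' = α, a' = a
action lengths: √(r_a1²−r_b1²) = 13.224132, √(r_a2²−r_b2²) = 13.472334
base pitch p_b = π·m·cos α = 3.778854
CR = (13.224132 + 13.472334 − 55.080000·sin 21.85600°)/3.778854 = 1.638473
contact ratio ≈ 1.6385

1.6385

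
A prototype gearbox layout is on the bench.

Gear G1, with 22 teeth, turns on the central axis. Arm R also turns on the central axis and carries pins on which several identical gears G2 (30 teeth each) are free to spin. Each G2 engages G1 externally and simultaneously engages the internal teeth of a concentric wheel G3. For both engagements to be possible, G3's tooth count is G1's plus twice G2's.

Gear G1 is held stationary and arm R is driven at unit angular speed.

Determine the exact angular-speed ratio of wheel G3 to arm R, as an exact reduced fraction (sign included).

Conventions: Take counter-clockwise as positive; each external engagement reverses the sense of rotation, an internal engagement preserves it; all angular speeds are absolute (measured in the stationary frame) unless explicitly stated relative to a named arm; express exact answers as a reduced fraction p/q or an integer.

52/41

topology: planetary set — G1 22T / G2 30T / G3 82T, arm = carrier (Willis)
ring teeth: 22 + 2·30 = 82
22(ω_sun−ω_arm) = −82(ω_ring−ω_arm),  ω_sun = 0, ω_arm = 1
ω_ring = 1 − (22/82)(0−1) = 52/41
ω_out/ω_in = 52/41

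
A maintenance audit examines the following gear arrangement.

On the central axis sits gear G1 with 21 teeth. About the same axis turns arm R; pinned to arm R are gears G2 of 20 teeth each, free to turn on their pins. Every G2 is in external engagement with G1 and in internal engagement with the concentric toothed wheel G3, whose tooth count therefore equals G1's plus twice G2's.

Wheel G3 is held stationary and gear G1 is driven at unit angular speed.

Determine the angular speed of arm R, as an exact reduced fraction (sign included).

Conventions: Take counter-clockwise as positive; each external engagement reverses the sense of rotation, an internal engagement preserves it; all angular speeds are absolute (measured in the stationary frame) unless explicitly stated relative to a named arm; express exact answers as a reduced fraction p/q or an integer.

21/82

recognized (axles ride arm R): planetary set, 21/20/61 teeth
ring teeth: 21 + 2·20 = 61
21(ω_sun−ω_arm) = −61(ω_ring−ω_arm),  ω_ring = 0, ω_sun = 1
21(1−ω_arm) = −61(0−ω_arm)  ⇒  82·ω_arm = 21  ⇒  ω_arm = 21/82
exact speed ratio = 21/82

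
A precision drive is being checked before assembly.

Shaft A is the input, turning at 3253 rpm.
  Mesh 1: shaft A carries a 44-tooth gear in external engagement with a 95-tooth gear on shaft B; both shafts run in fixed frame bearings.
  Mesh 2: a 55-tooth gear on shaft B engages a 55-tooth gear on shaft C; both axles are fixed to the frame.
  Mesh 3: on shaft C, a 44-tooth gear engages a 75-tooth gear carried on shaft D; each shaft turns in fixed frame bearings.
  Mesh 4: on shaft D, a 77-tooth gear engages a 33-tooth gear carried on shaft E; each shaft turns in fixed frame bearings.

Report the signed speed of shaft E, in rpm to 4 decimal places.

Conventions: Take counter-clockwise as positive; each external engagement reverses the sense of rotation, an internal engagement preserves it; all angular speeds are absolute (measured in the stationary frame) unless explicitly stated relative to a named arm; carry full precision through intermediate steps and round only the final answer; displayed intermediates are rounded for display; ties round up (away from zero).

recognized (5 fixed axles, 4 meshes): fixed-axis compound train
mesh 1 [44T→95T]: ω = 3253.0000×44/95 = 1506.6526 rpm, sense flips to −
mesh 2 [55T→55T]: ω = 1506.6526×55/55 = 1506.6526 rpm, sense flips to +
mesh 3 [44T→75T]: ω = 1506.6526×44/75 = 883.9029 rpm, sense flips to −
mesh 4 [77T→33T]: ω = 883.9029×77/33 = 2062.4400 rpm, sense flips to +
signed output speed = +2062.4400 rpm

+2062.4400 rpm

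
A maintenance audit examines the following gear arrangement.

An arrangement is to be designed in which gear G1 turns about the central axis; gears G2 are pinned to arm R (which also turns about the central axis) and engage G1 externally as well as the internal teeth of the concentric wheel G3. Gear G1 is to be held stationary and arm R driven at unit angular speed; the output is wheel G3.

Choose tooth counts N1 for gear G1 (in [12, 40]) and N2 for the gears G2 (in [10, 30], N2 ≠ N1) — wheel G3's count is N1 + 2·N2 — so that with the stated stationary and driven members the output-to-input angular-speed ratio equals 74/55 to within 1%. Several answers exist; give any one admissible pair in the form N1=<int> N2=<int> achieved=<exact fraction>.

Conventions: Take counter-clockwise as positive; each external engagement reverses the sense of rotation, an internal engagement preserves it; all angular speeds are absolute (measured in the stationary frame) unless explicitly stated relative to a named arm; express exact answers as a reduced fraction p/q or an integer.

planetary set to be sized for 74/55 (Willis relation)
Willis with ω_sun = 0: ω_ring/ω_arm = (N1+N3)/N3; set equal to 74/55  ⇒  N3/N1 = 1/(74/55 − 1) = 55/19
N3 = N1 + 2·N2  ⇒  N2/N1 = (N3/N1 − 1)/2 = (55/19 − 1)/2 = 18/19
smallest multiple with N1 ≥ 12 and N2 ≥ 10: k = 1  ⇒  N1 = 1·19 = 19, N2 = 1·18 = 18 (N1 ≤ 40, N2 ≤ 30, N2 ≠ N1 ✓), N3 = 19 + 2·18 = 55
check: (N1+N3)/N3 with N1 = 19, N3 = 55 gives 74/55; |achieved − target| = 0 ≤ 37/2750 ✓

N1=19 N2=18 achieved=74/55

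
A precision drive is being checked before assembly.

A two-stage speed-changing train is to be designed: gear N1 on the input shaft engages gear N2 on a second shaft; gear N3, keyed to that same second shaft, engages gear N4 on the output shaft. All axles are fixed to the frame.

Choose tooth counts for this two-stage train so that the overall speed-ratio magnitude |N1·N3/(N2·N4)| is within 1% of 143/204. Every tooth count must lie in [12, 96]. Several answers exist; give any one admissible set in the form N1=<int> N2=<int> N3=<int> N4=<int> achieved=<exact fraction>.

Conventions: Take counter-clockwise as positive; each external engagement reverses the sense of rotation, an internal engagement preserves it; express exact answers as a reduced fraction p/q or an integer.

2-stage fixed-axis compound train for ratio 143/204
target = 143/204 in lowest terms: an exact hit needs N1·N3 = k·143 and N2·N4 = k·204 for one integer k, every count in [12, 96]; additionally prefer no 1:1 stage (N1 ≠ N2, N3 ≠ N4)
k = 1: no 1:1-free in-range split of k·143 and k·204 into factor pairs; take k = 2
k = 2: N1·N3 = 286 = 13·22, N2·N4 = 408 = 12·34
achieved = 13·22/(12·34) = 143/204; |achieved − target| = 0 ≤ 143/20400 ✓

N1=13 N2=12 N3=22 N4=34 achieved=143/204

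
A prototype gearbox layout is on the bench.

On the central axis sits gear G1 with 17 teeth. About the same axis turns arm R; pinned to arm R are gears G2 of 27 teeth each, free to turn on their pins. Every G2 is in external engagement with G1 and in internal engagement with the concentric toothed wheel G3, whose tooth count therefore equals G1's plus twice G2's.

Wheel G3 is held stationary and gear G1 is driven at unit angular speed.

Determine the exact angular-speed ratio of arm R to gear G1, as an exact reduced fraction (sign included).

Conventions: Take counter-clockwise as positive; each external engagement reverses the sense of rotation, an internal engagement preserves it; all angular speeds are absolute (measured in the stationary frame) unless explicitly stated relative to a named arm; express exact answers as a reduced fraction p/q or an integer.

17/88

recognized (axles ride arm R): planetary set, 17/27/71 teeth
ring teeth: 17 + 2·27 = 71
17(ω_sun−ω_arm) = −71(ω_ring−ω_arm),  ω_ring = 0, ω_sun = 1
17(1−ω_arm) = −71(0−ω_arm)  ⇒  88·ω_arm = 17  ⇒  ω_arm = 17/88
ω_out/ω_in = 17/88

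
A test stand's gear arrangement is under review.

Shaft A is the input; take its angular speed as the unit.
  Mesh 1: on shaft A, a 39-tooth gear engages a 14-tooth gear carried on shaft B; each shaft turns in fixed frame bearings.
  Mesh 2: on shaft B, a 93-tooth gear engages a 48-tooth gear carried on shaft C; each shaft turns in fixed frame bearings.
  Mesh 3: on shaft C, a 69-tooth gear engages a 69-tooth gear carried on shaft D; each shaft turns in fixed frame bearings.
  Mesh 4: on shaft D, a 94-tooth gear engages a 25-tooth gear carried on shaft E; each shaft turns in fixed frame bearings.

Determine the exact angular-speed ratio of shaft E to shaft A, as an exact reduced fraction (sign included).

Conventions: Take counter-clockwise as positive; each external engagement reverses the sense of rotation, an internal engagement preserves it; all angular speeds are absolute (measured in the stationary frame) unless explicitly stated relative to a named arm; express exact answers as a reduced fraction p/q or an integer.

class = fixed-axis compound train [4 meshes; 4 ratios multiply, 4 sense flips]
mesh 1 [39T→14T]: running ratio 39/14, sense −
mesh 2 [93T→48T]: running ratio 1209/224, sense +
mesh 3 [69T→69T]: running ratio 1209/224, sense −
mesh 4 [94T→25T]: running ratio 56823/2800, sense +
ω_out/ω_in = 56823/2800

56823/2800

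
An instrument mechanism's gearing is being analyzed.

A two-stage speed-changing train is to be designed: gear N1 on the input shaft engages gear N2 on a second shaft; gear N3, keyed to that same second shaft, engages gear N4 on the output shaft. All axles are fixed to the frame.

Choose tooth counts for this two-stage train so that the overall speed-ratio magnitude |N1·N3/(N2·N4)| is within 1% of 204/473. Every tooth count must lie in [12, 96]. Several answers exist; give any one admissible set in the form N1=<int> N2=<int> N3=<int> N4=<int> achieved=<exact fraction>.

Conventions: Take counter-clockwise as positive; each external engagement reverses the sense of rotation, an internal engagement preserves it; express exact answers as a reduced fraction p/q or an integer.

N1=12 N2=22 N3=34 N4=43 achieved=204/473

2-stage fixed-axis compound train for ratio 204/473
target = 204/473 in lowest terms: an exact hit needs N1·N3 = k·204 and N2·N4 = k·473 for one integer k, every count in [12, 96]; additionally prefer no 1:1 stage (N1 ≠ N2, N3 ≠ N4)
k = 1: no 1:1-free in-range split of k·204 and k·473 into factor pairs; take k = 2
k = 2: N1·N3 = 408 = 12·34, N2·N4 = 946 = 22·43
achieved = 12·34/(22·43) = 204/473; |achieved − target| = 0 ≤ 51/11825 ✓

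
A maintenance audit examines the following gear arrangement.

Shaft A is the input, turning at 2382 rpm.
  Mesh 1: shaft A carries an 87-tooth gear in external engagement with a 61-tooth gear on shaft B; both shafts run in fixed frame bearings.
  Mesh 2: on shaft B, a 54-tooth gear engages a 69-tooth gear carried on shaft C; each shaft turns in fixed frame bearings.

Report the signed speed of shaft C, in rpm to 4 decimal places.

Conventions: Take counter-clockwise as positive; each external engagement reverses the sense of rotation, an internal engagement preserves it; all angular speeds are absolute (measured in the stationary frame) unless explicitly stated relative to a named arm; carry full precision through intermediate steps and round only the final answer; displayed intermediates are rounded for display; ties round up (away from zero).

2-mesh fixed-axis compound train (all bearings frame-fixed)
mesh 1 [87T→61T]: ω = 2382.0000×87/61 = 3397.2787 rpm, sense flips to −
mesh 2 [54T→69T]: ω = 3397.2787×54/69 = 2658.7398 rpm, sense flips to +
signed output speed = +2658.7398 rpm

+2658.7398 rpm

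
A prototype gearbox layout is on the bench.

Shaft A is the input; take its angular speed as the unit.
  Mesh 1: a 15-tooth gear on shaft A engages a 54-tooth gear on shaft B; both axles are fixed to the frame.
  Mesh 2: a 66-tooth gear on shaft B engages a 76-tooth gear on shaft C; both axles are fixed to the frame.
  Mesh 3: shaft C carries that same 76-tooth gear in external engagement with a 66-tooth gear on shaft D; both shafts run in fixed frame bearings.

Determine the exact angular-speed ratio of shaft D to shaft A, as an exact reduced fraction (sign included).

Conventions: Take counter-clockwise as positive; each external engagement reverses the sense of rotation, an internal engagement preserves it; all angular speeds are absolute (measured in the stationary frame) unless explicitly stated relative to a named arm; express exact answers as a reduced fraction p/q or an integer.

class = fixed-axis compound train [3 meshes; 3 ratios multiply, 3 sense flips]
mesh 1 [15T→54T]: running ratio 5/18, sense −
mesh 2 [66T→76T]: running ratio 55/228, sense +
mesh 3 [76T→66T]: running ratio 5/18, sense −
ω_out/ω_in = -5/18

-5/18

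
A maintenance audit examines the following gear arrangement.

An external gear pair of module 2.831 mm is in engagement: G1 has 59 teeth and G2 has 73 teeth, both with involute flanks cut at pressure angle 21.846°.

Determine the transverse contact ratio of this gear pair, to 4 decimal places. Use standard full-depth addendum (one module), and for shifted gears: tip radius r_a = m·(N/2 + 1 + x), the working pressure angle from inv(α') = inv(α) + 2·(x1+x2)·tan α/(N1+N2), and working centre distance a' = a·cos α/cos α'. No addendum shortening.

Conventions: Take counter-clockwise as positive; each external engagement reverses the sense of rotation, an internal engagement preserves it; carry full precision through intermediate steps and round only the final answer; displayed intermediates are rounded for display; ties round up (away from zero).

recognized (one external pair, fixed centres): single-mesh tooth geometry, m = 2.831, N1 = 59, N2 = 73
base radii: r_b1 = 77.517104, r_b2 = 95.910994
tip radii: r_a1 = 86.345500, r_a2 = 106.162500
no profile shift: α' = α, a' = a
action lengths: √(r_a1²−r_b1²) = 38.034772, √(r_a2²−r_b2²) = 45.514368
base pitch p_b = π·m·cos α = 8.255158
CR = (38.034772 + 45.514368 − 186.846000·sin 21.84600°)/8.255158 = 1.698488
contact ratio ≈ 1.6985

1.6985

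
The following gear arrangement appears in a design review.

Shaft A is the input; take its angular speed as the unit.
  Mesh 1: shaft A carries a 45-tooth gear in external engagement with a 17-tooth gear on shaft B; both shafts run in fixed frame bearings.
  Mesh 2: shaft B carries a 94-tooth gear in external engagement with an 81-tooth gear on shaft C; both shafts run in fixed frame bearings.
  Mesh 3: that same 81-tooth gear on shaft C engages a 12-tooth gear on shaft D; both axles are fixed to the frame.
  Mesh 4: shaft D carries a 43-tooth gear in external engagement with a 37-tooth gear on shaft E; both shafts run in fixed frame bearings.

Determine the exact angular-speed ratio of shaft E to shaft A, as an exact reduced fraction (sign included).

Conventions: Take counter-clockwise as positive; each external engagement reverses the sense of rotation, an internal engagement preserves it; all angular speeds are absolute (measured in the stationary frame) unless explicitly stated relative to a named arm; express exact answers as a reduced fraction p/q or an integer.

30315/1258

class = fixed-axis compound train [4 meshes; 4 ratios multiply, 4 sense flips]
mesh 1 [45T→17T]: running ratio 45/17, sense −
mesh 2 [94T→81T]: running ratio 470/153, sense +
mesh 3 [81T→12T]: running ratio 705/34, sense −
mesh 4 [43T→37T]: running ratio 30315/1258, sense +
ω_out/ω_in = 30315/1258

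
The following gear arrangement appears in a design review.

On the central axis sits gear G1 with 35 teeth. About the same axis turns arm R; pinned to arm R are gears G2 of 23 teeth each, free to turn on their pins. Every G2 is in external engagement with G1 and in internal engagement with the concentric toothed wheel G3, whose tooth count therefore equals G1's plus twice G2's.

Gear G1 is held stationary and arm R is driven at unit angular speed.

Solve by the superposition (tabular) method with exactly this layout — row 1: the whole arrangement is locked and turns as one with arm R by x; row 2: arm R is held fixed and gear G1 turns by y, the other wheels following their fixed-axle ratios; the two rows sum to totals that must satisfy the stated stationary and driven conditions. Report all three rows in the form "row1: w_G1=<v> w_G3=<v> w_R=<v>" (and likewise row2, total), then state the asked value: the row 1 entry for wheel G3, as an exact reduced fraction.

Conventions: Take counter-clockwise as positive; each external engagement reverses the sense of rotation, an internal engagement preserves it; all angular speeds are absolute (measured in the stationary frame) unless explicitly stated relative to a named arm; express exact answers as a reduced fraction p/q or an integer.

planetary set (35T centre, 23T on arm, 81T internal) — Willis relation
row 1 — lock + rotate with arm: ω_sun = ω_ring = ω_arm = x
row 2 (arm held, sun turns y): ω_ring = −(35/81)·y, ω_arm = 0
boundary: total ω_sun = x + y = 0 and total ω_arm = x = 1  ⇒  y = -1, x = 1
row 2 ring = −(35/81)·(-1) = 35/81
totals (row 1 + row 2): sun 1 + (-1) = 0, ring 1 + 35/81 = 116/81, arm 1 + 0 = 1
asked cell (row1, ring) = 1

row1: w_G1=1 w_G3=1 w_R=1
row2: w_G1=-1 w_G3=35/81 w_R=0
total: w_G1=0 w_G3=116/81 w_R=1
asked value: 1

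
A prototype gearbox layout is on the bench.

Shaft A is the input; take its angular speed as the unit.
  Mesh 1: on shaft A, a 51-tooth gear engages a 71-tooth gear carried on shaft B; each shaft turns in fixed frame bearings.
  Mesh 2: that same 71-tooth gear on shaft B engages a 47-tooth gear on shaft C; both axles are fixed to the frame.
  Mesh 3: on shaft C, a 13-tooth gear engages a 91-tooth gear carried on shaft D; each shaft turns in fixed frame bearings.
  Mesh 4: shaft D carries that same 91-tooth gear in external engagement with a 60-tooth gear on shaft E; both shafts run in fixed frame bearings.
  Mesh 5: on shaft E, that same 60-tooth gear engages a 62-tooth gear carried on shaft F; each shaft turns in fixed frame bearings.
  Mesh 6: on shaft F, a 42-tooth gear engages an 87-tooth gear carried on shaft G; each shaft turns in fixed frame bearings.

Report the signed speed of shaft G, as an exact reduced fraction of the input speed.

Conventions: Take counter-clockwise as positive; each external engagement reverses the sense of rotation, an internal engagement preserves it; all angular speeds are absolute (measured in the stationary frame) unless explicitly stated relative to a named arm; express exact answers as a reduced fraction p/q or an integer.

6-mesh fixed-axis compound train (all bearings frame-fixed)
mesh 1 [51T→71T]: |ω|/ω_in = 1×51/71 = 51/71, sense flips to −
mesh 2 [71T→47T]: |ω|/ω_in = (51/71)×71/47 = 51/47, sense flips to +
mesh 3 [13T→91T]: |ω|/ω_in = (51/47)×13/91 = 51/329, sense flips to −
mesh 4 [91T→60T]: |ω|/ω_in = (51/329)×91/60 = 221/940, sense flips to +
mesh 5 [60T→62T]: |ω|/ω_in = (221/940)×60/62 = 663/2914, sense flips to −
mesh 6 [42T→87T]: |ω|/ω_in = (663/2914)×42/87 = 4641/42253, sense flips to +
signed output speed (× input speed) = 4641/42253

4641/42253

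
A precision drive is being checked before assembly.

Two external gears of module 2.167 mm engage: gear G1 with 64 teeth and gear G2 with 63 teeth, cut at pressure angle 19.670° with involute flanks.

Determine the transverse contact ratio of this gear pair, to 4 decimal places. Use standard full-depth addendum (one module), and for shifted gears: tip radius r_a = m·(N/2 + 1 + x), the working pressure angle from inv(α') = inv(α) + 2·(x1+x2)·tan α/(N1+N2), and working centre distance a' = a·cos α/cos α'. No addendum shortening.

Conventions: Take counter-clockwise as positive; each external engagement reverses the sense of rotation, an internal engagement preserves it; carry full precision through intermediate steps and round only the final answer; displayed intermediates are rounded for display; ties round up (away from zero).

1.8127

recognized (one external pair, fixed centres): single-mesh tooth geometry, m = 2.167, N1 = 64, N2 = 63
base radii: r_b1 = 65.297564, r_b2 = 64.277289
tip radii: r_a1 = 71.511000, r_a2 = 70.427500
no profile shift: α' = α, a' = a
action lengths: √(r_a1²−r_b1²) = 29.155639, √(r_a2²−r_b2²) = 28.783030
base pitch p_b = π·m·cos α = 6.410573
CR = (29.155639 + 28.783030 − 137.604500·sin 19.67000°)/6.410573 = 1.812737
contact ratio ≈ 1.8127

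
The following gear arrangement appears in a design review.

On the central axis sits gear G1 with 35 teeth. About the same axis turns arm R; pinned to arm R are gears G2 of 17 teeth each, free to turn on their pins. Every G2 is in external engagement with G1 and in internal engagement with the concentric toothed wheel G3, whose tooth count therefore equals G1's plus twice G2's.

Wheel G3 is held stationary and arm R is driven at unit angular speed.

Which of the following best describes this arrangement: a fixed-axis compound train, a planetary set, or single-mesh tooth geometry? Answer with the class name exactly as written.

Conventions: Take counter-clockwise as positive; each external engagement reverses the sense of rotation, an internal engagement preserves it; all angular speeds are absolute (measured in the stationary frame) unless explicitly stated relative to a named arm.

planetary set

class = planetary set [G3 = 35+2·17 = 69; Willis about the carrier]
classification: planetary set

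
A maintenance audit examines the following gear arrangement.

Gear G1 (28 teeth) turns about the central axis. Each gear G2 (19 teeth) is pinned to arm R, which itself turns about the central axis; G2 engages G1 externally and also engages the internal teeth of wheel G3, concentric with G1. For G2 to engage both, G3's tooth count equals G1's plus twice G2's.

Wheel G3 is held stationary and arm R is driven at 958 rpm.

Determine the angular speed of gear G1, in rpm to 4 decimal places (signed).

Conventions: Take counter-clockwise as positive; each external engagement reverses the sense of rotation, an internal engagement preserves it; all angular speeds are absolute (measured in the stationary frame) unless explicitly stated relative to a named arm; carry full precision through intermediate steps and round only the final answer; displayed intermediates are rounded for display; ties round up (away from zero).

+3216.1429 rpm

planetary set (28T centre, 19T on arm, 66T internal) — Willis relation
normalise by the input: solve with ω_arm = 1, then scale by 958 rpm
ring teeth: 28 + 2·19 = 66
28(ω_sun−ω_arm) = −66(ω_ring−ω_arm),  ω_ring = 0, ω_arm = 1
ω_sun = 1 − (66/28)(0−1) = 47/14
scale: ω_sun = 47/14 × 958 rpm = +3216.1429 rpm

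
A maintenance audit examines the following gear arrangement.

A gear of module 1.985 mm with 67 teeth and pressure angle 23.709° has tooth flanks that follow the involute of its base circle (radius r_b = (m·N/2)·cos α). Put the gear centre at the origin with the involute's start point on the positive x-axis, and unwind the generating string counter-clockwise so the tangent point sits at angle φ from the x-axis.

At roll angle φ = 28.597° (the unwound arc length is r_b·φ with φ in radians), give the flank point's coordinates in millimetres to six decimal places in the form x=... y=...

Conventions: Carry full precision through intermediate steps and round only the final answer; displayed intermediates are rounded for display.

x=68.002895 y=2.461079

single-mesh involute tooth geometry (67T wheel at module 1.985)
pitch radius r_p = m·N/2 = 1.985·67/2 = 66.497500
base radius r_b = r_p·cos α = 66.497500·cos 23.709° = 60.885074
roll angle φ = 28.597° = 0.49911181 rad
x = r_b·(cos φ + φ·sin φ) = 68.002895
y = r_b·(sin φ − φ·cos φ) = 2.461079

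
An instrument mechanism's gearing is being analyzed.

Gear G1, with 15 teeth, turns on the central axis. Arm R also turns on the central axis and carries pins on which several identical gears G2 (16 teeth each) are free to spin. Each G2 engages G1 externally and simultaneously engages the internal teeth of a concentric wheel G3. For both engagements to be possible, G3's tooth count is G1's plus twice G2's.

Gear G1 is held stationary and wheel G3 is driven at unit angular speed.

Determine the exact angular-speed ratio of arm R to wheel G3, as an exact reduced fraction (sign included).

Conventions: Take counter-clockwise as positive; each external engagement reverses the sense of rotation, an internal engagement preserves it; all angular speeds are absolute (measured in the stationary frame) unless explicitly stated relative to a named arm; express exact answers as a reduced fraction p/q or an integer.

47/62

topology: planetary set — G1 15T / G2 16T / G3 47T, arm = carrier (Willis)
ring teeth: 15 + 2·16 = 47
15(ω_sun−ω_arm) = −47(ω_ring−ω_arm),  ω_sun = 0, ω_ring = 1
15(0−ω_arm) = −47(1−ω_arm)  ⇒  62·ω_arm = 47  ⇒  ω_arm = 47/62
ω_out/ω_in = 47/62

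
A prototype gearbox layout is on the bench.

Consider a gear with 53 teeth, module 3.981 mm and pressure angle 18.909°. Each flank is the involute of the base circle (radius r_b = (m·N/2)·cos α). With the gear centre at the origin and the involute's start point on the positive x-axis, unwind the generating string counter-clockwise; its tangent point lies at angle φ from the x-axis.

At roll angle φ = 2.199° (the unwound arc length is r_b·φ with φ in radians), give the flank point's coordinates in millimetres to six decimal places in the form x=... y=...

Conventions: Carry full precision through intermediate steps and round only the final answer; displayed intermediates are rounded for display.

recognized (one wheel, involute flank): single-mesh tooth geometry, m = 3.981, N = 53
pitch radius r_p = m·N/2 = 3.981·53/2 = 105.496500
base radius r_b = r_p·cos α = 105.496500·cos 18.909° = 99.803325
roll angle φ = 2.199° = 0.03837979 rad
x = r_b·(cos φ + φ·sin φ) = 99.876804
y = r_b·(sin φ − φ·cos φ) = 0.001880

x=99.876804 y=0.001880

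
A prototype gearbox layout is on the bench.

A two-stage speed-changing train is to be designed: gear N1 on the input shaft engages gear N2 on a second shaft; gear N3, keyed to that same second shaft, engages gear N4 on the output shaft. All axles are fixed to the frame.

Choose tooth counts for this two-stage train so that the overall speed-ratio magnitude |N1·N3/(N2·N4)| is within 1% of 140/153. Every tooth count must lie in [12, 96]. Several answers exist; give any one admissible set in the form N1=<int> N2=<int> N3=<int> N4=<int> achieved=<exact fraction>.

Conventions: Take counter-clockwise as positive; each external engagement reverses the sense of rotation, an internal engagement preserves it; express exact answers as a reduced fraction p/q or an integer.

topology: fixed-axis compound train — 2 stages, target 140/153
target = 140/153 in lowest terms: an exact hit needs N1·N3 = k·140 and N2·N4 = k·153 for one integer k, every count in [12, 96]; additionally prefer no 1:1 stage (N1 ≠ N2, N3 ≠ N4)
k = 1: no 1:1-free in-range split of k·140 and k·153 into factor pairs; take k = 2
k = 2: N1·N3 = 280 = 14·20, N2·N4 = 306 = 17·18
achieved = 14·20/(17·18) = 140/153; |achieved − target| = 0 ≤ 7/765 ✓

N1=14 N2=17 N3=20 N4=18 achieved=140/153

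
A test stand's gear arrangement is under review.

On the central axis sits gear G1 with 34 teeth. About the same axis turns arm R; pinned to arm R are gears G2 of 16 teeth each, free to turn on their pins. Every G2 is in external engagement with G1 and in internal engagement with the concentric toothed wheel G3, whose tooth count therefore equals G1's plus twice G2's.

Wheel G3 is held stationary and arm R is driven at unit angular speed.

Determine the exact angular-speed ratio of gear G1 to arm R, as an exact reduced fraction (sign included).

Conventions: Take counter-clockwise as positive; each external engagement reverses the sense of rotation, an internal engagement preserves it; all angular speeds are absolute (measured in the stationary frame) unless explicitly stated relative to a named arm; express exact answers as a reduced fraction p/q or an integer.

class = planetary set [G3 = 34+2·16 = 66; Willis about the carrier]
ring teeth: 34 + 2·16 = 66
34(ω_sun−ω_arm) = −66(ω_ring−ω_arm),  ω_ring = 0, ω_arm = 1
ω_sun = 1 − (66/34)(0−1) = 50/17
ω_out/ω_in = 50/17

50/17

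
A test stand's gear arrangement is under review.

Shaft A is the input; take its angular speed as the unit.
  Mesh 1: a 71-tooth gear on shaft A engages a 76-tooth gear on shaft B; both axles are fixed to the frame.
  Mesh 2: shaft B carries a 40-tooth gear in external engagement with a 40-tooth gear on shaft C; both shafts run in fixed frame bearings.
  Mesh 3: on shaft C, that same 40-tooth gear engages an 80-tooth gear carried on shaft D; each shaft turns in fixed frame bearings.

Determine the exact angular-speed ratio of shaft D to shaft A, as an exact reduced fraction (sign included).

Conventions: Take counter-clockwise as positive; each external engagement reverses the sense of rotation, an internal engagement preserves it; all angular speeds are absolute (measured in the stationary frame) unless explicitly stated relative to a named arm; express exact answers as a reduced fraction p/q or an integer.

class = fixed-axis compound train [3 meshes; 3 ratios multiply, 3 sense flips]
mesh 1 [71T→76T]: running ratio 71/76, sense −
mesh 2 [40T→40T]: running ratio 71/76, sense +
mesh 3 [40T→80T]: running ratio 71/152, sense −
ω_out/ω_in = -71/152

-71/152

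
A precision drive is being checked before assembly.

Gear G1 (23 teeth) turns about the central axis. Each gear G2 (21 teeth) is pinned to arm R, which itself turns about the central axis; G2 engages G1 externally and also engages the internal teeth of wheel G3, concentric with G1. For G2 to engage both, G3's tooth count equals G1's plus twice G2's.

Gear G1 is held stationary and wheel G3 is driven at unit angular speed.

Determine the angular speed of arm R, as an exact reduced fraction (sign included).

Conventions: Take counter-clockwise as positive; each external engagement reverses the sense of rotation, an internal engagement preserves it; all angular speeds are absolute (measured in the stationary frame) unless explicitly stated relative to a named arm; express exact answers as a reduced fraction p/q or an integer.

recognized (axles ride arm R): planetary set, 23/21/65 teeth
ring teeth: 23 + 2·21 = 65
23(ω_sun−ω_arm) = −65(ω_ring−ω_arm),  ω_sun = 0, ω_ring = 1
23(0−ω_arm) = −65(1−ω_arm)  ⇒  88·ω_arm = 65  ⇒  ω_arm = 65/88
exact speed ratio = 65/88

65/88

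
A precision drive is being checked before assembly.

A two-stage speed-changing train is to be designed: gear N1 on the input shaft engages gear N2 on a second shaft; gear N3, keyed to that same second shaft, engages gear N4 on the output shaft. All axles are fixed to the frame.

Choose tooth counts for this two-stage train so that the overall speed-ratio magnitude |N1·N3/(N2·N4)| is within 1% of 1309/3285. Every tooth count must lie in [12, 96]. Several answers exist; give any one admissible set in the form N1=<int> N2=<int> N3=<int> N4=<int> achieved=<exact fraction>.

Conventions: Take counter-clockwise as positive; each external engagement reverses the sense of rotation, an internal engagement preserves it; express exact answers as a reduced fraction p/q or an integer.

2-stage fixed-axis compound train for ratio 1309/3285
target = 1309/3285 in lowest terms: an exact hit needs N1·N3 = k·1309 and N2·N4 = k·3285 for one integer k, every count in [12, 96]; additionally prefer no 1:1 stage (N1 ≠ N2, N3 ≠ N4)
k = 1: N1·N3 = 1309 = 17·77, N2·N4 = 3285 = 45·73
achieved = 17·77/(45·73) = 1309/3285; |achieved − target| = 0 ≤ 1309/328500 ✓

N1=17 N2=45 N3=77 N4=73 achieved=1309/3285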